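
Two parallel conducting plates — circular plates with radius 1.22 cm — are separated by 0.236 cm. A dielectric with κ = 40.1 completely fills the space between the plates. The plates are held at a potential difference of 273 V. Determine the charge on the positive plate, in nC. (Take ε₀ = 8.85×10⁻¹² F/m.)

19.2 nC

A = π(1.22 cm)² = 4.68×10⁻⁴ m².
C = κε₀A/d = 40.1 × 8.85×10⁻¹² × 4.68×10⁻⁴ / 2.36×10⁻³ = 7.03×10⁻¹¹ F.
Q = CV = 7.03×10⁻¹¹ × 273 = 1.92×10⁻⁸ C.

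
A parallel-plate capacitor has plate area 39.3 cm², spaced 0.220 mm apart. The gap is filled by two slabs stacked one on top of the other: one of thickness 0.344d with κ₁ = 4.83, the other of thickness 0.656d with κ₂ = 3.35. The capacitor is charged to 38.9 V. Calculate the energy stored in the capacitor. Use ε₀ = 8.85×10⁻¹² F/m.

448 nJ

A = 39.3 cm² = 3.93×10⁻³ m².
Stacked slabs ⇒ two capacitors in series, each with the full plate area.
C₁ = κ₁ε₀A/d₁ = 4.83 × 8.85×10⁻¹² × 3.93×10⁻³ / 7.57×10⁻⁵ = 2.22×10⁻⁹ F.
C₂ = κ₂ε₀A/d₂ = 3.35 × 8.85×10⁻¹² × 3.93×10⁻³ / 1.44×10⁻⁴ = 8.07×10⁻¹⁰ F.
C = (1/C₁ + 1/C₂)⁻¹ = 5.92×10⁻¹⁰ F.
U = ½CV² = ½ × 5.92×10⁻¹⁰ × (38.9)² = 4.48×10⁻⁷ J.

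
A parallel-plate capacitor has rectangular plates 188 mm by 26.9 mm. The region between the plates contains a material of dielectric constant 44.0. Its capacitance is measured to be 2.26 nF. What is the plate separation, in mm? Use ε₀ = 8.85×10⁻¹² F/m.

d ≈ 0.871 mm

A = 188 × 26.9 mm² = 5.06×10⁻³ m².
d = κε₀A/C = 44.0 × 8.85×10⁻¹² × 5.06×10⁻³ / 2.26×10⁻⁹ = 8.71×10⁻⁴ m.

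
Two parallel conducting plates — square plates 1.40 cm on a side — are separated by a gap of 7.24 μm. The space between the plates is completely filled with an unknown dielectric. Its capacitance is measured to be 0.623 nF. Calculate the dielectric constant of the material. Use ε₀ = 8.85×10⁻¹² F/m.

A = (1.40 cm)² = 1.96×10⁻⁴ m².
κ = Cd/(ε₀A) = 6.23×10⁻¹⁰ × 7.24×10⁻⁶ / (8.85×10⁻¹² × 1.96×10⁻⁴) = 2.60.

2.60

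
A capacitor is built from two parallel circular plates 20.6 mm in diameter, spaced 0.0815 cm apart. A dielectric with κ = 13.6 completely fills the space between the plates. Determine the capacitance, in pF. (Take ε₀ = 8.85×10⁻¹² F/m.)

C ≈ 49.2 pF

A = π(20.6/2 mm)² = 3.33×10⁻⁴ m².
C = κε₀A/d = 13.6 × 8.85×10⁻¹² × 3.33×10⁻⁴ / 8.15×10⁻⁴ = 4.92×10⁻¹¹ F.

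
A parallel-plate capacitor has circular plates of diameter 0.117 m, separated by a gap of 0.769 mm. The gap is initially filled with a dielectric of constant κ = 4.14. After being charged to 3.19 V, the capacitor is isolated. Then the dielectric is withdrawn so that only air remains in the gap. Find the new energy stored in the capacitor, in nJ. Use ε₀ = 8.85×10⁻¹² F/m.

10.8 nJ

A = π(0.117/2 m)² = 1.08×10⁻² m².
Initially C₁ = κε₀A/d = 4.14 × 8.85×10⁻¹² × 1.08×10⁻² / 7.69×10⁻⁴ = 5.12×10⁻¹⁰ F.
U₁ = 2.61×10⁻⁹ J.
Isolated ⇒ Q is held fixed. C₂ = 0.242 C₁ and U = Q²/(2C), so U₂/U₁ = C₁/C₂ = 4.14.
U₂ = 4.14 × 2.61×10⁻⁹ = 1.08×10⁻⁸ J.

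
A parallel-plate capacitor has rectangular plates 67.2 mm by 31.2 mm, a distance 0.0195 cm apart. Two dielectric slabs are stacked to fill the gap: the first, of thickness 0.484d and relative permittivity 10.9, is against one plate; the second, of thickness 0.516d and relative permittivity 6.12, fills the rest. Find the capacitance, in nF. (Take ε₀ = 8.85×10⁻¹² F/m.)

0.739 nF

A = 67.2 × 31.2 mm² = 2.10×10⁻³ m².
Stacked slabs ⇒ two capacitors in series, each with the full plate area.
C₁ = κ₁ε₀A/d₁ = 10.9 × 8.85×10⁻¹² × 2.10×10⁻³ / 9.44×10⁻⁵ = 2.14×10⁻⁹ F.
C₂ = κ₂ε₀A/d₂ = 6.12 × 8.85×10⁻¹² × 2.10×10⁻³ / 1.01×10⁻⁴ = 1.13×10⁻⁹ F.
C = (1/C₁ + 1/C₂)⁻¹ = 7.39×10⁻¹⁰ F.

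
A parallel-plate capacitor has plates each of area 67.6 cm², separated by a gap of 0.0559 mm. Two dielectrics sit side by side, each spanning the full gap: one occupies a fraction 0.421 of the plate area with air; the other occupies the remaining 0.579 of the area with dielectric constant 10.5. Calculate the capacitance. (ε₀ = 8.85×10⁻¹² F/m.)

6.96 nF

A = 67.6 cm² = 6.76×10⁻³ m².
Side-by-side slabs ⇒ two capacitors in parallel, each spanning the full gap.
C₁ = κ₁ε₀A₁/d = 1.00 × 8.85×10⁻¹² × 2.85×10⁻³ / 5.59×10⁻⁵ = 4.51×10⁻¹⁰ F.
C₂ = κ₂ε₀A₂/d = 10.5 × 8.85×10⁻¹² × 3.91×10⁻³ / 5.59×10⁻⁵ = 6.51×10⁻⁹ F.
C = C₁ + C₂ = 6.96×10⁻⁹ F.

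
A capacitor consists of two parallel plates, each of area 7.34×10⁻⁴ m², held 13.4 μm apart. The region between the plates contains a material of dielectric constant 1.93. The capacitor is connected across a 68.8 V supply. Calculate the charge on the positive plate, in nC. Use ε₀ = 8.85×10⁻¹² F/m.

C = κε₀A/d = 1.93 × 8.85×10⁻¹² × 7.34×10⁻⁴ / 1.34×10⁻⁵ = 9.36×10⁻¹⁰ F.
Q = CV = 9.36×10⁻¹⁰ × 68.8 = 6.44×10⁻⁸ C.

64.4 nC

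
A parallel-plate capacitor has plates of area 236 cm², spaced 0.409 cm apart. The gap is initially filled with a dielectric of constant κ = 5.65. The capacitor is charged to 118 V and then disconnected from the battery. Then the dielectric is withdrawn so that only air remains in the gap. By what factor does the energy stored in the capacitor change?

Isolated ⇒ Q is held fixed.
C₂ = 0.177 C₁ and U = Q²/(2C), so U₂/U₁ = C₁/C₂ = 5.65.

5.65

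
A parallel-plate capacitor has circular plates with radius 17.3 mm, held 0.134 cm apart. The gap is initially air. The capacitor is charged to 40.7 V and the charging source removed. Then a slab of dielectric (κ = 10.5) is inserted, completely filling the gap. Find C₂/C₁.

C = κε₀A/d scales with κ, so C₂/C₁ = κ = 10.5.

10.5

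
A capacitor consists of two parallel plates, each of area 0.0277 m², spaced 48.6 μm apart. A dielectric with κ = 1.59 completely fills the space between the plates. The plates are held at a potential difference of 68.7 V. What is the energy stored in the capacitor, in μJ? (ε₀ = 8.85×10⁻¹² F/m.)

C = κε₀A/d = 1.59 × 8.85×10⁻¹² × 2.77×10⁻² / 4.86×10⁻⁵ = 8.02×10⁻⁹ F.
U = ½CV² = ½ × 8.02×10⁻⁹ × (68.7)² = 1.89×10⁻⁵ J.

18.9 μJ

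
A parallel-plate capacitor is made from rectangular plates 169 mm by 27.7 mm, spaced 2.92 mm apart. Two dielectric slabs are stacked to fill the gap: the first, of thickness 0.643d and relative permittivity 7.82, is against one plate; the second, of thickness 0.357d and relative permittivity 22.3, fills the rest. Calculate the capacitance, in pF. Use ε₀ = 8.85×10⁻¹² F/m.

C ≈ 144 pF

A = 169 × 27.7 mm² = 4.68×10⁻³ m².
Stacked slabs ⇒ two capacitors in series, each with the full plate area.
C₁ = κ₁ε₀A/d₁ = 7.82 × 8.85×10⁻¹² × 4.68×10⁻³ / 1.88×10⁻³ = 1.73×10⁻¹⁰ F.
C₂ = κ₂ε₀A/d₂ = 22.3 × 8.85×10⁻¹² × 4.68×10⁻³ / 1.04×10⁻³ = 8.86×10⁻¹⁰ F.
C = (1/C₁ + 1/C₂)⁻¹ = 1.44×10⁻¹⁰ F.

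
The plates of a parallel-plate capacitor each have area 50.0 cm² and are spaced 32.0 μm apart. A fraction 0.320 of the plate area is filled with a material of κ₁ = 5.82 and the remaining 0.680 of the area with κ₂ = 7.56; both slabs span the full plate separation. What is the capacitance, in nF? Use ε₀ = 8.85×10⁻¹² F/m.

C ≈ 9.68 nF

A = 50.0 cm² = 5.00×10⁻³ m².
Side-by-side slabs ⇒ two capacitors in parallel, each spanning the full gap.
C₁ = κ₁ε₀A₁/d = 5.82 × 8.85×10⁻¹² × 1.60×10⁻³ / 3.20×10⁻⁵ = 2.58×10⁻⁹ F.
C₂ = κ₂ε₀A₂/d = 7.56 × 8.85×10⁻¹² × 3.40×10⁻³ / 3.20×10⁻⁵ = 7.11×10⁻⁹ F.
C = C₁ + C₂ = 9.68×10⁻⁹ F.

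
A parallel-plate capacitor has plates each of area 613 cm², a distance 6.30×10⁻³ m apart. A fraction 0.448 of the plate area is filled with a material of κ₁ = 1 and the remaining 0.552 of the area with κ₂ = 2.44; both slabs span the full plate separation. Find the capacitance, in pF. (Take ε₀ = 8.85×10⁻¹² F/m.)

A = 613 cm² = 6.13×10⁻² m².
Side-by-side slabs ⇒ two capacitors in parallel, each spanning the full gap.
C₁ = κ₁ε₀A₁/d = 1.00 × 8.85×10⁻¹² × 2.75×10⁻² / 6.30×10⁻³ = 3.86×10⁻¹¹ F.
C₂ = κ₂ε₀A₂/d = 2.44 × 8.85×10⁻¹² × 3.38×10⁻² / 6.30×10⁻³ = 1.16×10⁻¹⁰ F.
C = C₁ + C₂ = 1.55×10⁻¹⁰ F.

C ≈ 155 pF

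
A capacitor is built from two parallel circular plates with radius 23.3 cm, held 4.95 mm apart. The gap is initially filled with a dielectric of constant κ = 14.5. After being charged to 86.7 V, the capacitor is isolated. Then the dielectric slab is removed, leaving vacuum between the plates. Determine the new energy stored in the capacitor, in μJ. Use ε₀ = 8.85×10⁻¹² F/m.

U ≈ 241 μJ

A = π(23.3 cm)² = 0.171 m².
Initially C₁ = κε₀A/d = 14.5 × 8.85×10⁻¹² × 0.171 / 4.95×10⁻³ = 4.42×10⁻⁹ F.
U₁ = 1.66×10⁻⁵ J.
Isolated ⇒ Q is held fixed. C₂ = 0.0690 C₁ and U = Q²/(2C), so U₂/U₁ = C₁/C₂ = 14.5.
U₂ = 14.5 × 1.66×10⁻⁵ = 2.41×10⁻⁴ J.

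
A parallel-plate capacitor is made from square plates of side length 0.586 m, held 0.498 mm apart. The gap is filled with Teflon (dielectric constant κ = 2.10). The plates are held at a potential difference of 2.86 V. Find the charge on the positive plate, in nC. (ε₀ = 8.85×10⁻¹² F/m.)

A = (0.586 m)² = 0.343 m².
C = κε₀A/d = 2.10 × 8.85×10⁻¹² × 0.343 / 4.98×10⁻⁴ = 1.28×10⁻⁸ F.
Q = CV = 1.28×10⁻⁸ × 2.86 = 3.67×10⁻⁸ C.

36.7 nC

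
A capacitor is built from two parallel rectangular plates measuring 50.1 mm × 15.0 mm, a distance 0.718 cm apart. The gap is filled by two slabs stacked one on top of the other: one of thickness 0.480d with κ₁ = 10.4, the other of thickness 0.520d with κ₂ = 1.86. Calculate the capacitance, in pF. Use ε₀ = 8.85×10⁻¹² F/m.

C ≈ 2.84 pF

A = 50.1 × 15.0 mm² = 7.52×10⁻⁴ m².
Stacked slabs ⇒ two capacitors in series, each with the full plate area.
C₁ = κ₁ε₀A/d₁ = 10.4 × 8.85×10⁻¹² × 7.52×10⁻⁴ / 3.45×10⁻³ = 2.01×10⁻¹¹ F.
C₂ = κ₂ε₀A/d₂ = 1.86 × 8.85×10⁻¹² × 7.52×10⁻⁴ / 3.73×10⁻³ = 3.31×10⁻¹² F.
C = (1/C₁ + 1/C₂)⁻¹ = 2.84×10⁻¹² F.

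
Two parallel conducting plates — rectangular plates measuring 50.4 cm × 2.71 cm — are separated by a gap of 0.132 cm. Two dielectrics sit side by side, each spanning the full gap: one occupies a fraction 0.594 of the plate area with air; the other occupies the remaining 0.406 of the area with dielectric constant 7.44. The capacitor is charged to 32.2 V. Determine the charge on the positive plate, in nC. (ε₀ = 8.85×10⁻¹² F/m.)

Q ≈ 10.7 nC

A = 50.4 × 2.71 cm² = 1.37×10⁻² m².
Side-by-side slabs ⇒ two capacitors in parallel, each spanning the full gap.
C₁ = κ₁ε₀A₁/d = 1.00 × 8.85×10⁻¹² × 8.11×10⁻³ / 1.32×10⁻³ = 5.44×10⁻¹¹ F.
C₂ = κ₂ε₀A₂/d = 7.44 × 8.85×10⁻¹² × 5.55×10⁻³ / 1.32×10⁻³ = 2.77×10⁻¹⁰ F.
C = C₁ + C₂ = 3.31×10⁻¹⁰ F.
Q = CV = 3.31×10⁻¹⁰ × 32.2 = 1.07×10⁻⁸ C.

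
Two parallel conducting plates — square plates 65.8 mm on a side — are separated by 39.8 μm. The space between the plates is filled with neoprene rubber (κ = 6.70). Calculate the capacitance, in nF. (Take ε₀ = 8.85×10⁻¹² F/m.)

A = (65.8 mm)² = 4.33×10⁻³ m².
C = κε₀A/d = 6.70 × 8.85×10⁻¹² × 4.33×10⁻³ / 3.98×10⁻⁵ = 6.45×10⁻⁹ F.

C ≈ 6.45 nF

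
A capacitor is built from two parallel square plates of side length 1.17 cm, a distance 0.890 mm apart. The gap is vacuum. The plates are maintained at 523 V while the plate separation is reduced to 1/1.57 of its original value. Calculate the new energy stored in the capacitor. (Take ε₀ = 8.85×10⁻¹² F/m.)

U ≈ 292 nJ

A = (1.17 cm)² = 1.37×10⁻⁴ m².
Initially C₁ = ε₀A/d = 8.85×10⁻¹² × 1.37×10⁻⁴ / 8.90×10⁻⁴ = 1.36×10⁻¹² F.
U₁ = 1.86×10⁻⁷ J.
Battery connected ⇒ V is held fixed. C₂ = 1.57 C₁ and U = ½CV², so U₂/U₁ = C₂/C₁ = 1.57.
U₂ = 1.57 × 1.86×10⁻⁷ = 2.92×10⁻⁷ J.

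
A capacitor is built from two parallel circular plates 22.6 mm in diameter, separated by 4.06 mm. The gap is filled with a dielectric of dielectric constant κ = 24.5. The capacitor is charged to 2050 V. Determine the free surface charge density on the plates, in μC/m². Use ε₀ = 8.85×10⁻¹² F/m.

σ ≈ 109 μC/m²

A = π(22.6/2 mm)² = 4.01×10⁻⁴ m².
C = κε₀A/d = 24.5 × 8.85×10⁻¹² × 4.01×10⁻⁴ / 4.06×10⁻³ = 2.14×10⁻¹¹ F.
σ = Q/A = CV/A = 2.14×10⁻¹¹ × 2050 / 4.01×10⁻⁴ = 1.09×10⁻⁴ C/m².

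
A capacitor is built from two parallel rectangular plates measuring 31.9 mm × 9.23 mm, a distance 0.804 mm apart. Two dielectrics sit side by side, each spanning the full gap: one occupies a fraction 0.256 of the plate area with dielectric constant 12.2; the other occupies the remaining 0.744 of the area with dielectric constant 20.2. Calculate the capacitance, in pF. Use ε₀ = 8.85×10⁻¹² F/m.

C ≈ 58.8 pF

A = 31.9 × 9.23 mm² = 2.94×10⁻⁴ m².
Side-by-side slabs ⇒ two capacitors in parallel, each spanning the full gap.
C₁ = κ₁ε₀A₁/d = 12.2 × 8.85×10⁻¹² × 7.54×10⁻⁵ / 8.04×10⁻⁴ = 1.01×10⁻¹¹ F.
C₂ = κ₂ε₀A₂/d = 20.2 × 8.85×10⁻¹² × 2.19×10⁻⁴ / 8.04×10⁻⁴ = 4.87×10⁻¹¹ F.
C = C₁ + C₂ = 5.88×10⁻¹¹ F.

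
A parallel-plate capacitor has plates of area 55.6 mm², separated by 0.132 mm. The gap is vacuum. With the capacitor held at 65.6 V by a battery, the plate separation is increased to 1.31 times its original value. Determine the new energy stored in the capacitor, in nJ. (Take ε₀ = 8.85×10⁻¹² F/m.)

A = 55.6 mm² = 5.56×10⁻⁵ m².
Initially C₁ = ε₀A/d = 8.85×10⁻¹² × 5.56×10⁻⁵ / 1.32×10⁻⁴ = 3.73×10⁻¹² F.
U₁ = 8.02×10⁻⁹ J.
Battery connected ⇒ V is held fixed. C₂ = 0.763 C₁ and U = ½CV², so U₂/U₁ = C₂/C₁ = 0.763.
U₂ = 0.763 × 8.02×10⁻⁹ = 6.12×10⁻⁹ J.

6.12 nJ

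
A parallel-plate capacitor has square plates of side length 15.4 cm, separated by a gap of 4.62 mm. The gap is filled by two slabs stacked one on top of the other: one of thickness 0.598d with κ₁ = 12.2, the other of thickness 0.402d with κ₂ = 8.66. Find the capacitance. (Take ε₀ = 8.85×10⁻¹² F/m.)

A = (15.4 cm)² = 2.37×10⁻² m².
Stacked slabs ⇒ two capacitors in series, each with the full plate area.
C₁ = κ₁ε₀A/d₁ = 12.2 × 8.85×10⁻¹² × 2.37×10⁻² / 2.76×10⁻³ = 9.27×10⁻¹⁰ F.
C₂ = κ₂ε₀A/d₂ = 8.66 × 8.85×10⁻¹² × 2.37×10⁻² / 1.86×10⁻³ = 9.79×10⁻¹⁰ F.
C = (1/C₁ + 1/C₂)⁻¹ = 4.76×10⁻¹⁰ F.

476 pF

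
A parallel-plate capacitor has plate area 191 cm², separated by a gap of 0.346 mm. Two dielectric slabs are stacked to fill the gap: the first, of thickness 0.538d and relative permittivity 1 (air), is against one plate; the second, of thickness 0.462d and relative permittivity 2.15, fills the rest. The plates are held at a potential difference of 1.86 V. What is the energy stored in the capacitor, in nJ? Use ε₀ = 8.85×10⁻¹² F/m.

A = 191 cm² = 1.91×10⁻² m².
Stacked slabs ⇒ two capacitors in series, each with the full plate area.
C₁ = κ₁ε₀A/d₁ = 1.00 × 8.85×10⁻¹² × 1.91×10⁻² / 1.86×10⁻⁴ = 9.08×10⁻¹⁰ F.
C₂ = κ₂ε₀A/d₂ = 2.15 × 8.85×10⁻¹² × 1.91×10⁻² / 1.60×10⁻⁴ = 2.27×10⁻⁹ F.
C = (1/C₁ + 1/C₂)⁻¹ = 6.49×10⁻¹⁰ F.
U = ½CV² = ½ × 6.49×10⁻¹⁰ × (1.86)² = 1.12×10⁻⁹ J.

1.12 nJ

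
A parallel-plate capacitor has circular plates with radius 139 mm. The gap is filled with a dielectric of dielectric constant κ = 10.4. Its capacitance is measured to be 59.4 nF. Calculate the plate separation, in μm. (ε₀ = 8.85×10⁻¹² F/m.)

A = π(139 mm)² = 6.07×10⁻² m².
d = κε₀A/C = 10.4 × 8.85×10⁻¹² × 6.07×10⁻² / 5.94×10⁻⁸ = 9.41×10⁻⁵ m.

94.1 μm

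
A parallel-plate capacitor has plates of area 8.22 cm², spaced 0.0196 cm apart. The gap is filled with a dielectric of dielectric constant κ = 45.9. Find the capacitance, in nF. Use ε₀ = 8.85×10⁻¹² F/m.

C ≈ 1.70 nF

A = 8.22 cm² = 8.22×10⁻⁴ m².
C = κε₀A/d = 45.9 × 8.85×10⁻¹² × 8.22×10⁻⁴ / 1.96×10⁻⁴ = 1.70×10⁻⁹ F.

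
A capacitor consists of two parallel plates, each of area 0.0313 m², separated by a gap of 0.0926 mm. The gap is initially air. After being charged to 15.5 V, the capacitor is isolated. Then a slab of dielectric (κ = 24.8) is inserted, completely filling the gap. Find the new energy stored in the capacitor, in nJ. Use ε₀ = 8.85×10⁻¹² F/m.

14.5 nJ

Initially C₁ = ε₀A/d = 8.85×10⁻¹² × 3.13×10⁻² / 9.26×10⁻⁵ = 2.99×10⁻⁹ F.
U₁ = 3.59×10⁻⁷ J.
Isolated ⇒ Q is held fixed. C₂ = 24.8 C₁ and U = Q²/(2C), so U₂/U₁ = C₁/C₂ = 0.0403.
U₂ = 0.0403 × 3.59×10⁻⁷ = 1.45×10⁻⁸ J.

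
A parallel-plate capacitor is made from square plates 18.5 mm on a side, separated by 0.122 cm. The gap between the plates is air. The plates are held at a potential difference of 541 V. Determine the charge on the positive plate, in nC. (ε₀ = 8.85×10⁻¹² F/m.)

1.34 nC

A = (18.5 mm)² = 3.42×10⁻⁴ m².
C = ε₀A/d = 8.85×10⁻¹² × 3.42×10⁻⁴ / 1.22×10⁻³ = 2.48×10⁻¹² F.
Q = CV = 2.48×10⁻¹² × 541 = 1.34×10⁻⁹ C.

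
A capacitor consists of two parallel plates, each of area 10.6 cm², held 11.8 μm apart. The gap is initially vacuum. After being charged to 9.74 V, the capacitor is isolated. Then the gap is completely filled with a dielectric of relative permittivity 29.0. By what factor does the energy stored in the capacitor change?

U₂/U₁ ≈ 0.0345

Isolated ⇒ Q is held fixed.
C₂ = 29.0 C₁ and U = Q²/(2C), so U₂/U₁ = C₁/C₂ = 0.0345.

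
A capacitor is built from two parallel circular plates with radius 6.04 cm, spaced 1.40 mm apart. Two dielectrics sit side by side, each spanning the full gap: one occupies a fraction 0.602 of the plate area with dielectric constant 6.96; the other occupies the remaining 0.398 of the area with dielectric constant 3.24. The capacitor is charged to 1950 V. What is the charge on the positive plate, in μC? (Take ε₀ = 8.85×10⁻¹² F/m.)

A = π(6.04 cm)² = 1.15×10⁻² m².
Side-by-side slabs ⇒ two capacitors in parallel, each spanning the full gap.
C₁ = κ₁ε₀A₁/d = 6.96 × 8.85×10⁻¹² × 6.90×10⁻³ / 1.40×10⁻³ = 3.04×10⁻¹⁰ F.
C₂ = κ₂ε₀A₂/d = 3.24 × 8.85×10⁻¹² × 4.56×10⁻³ / 1.40×10⁻³ = 9.34×10⁻¹¹ F.
C = C₁ + C₂ = 3.97×10⁻¹⁰ F.
Q = CV = 3.97×10⁻¹⁰ × 1950 = 7.74×10⁻⁷ C.

Q ≈ 0.774 μC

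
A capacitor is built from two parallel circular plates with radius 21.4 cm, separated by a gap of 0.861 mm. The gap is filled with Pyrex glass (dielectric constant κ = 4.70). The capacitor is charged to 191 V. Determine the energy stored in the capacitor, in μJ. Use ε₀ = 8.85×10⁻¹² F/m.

127 μJ

A = π(21.4 cm)² = 0.144 m².
C = κε₀A/d = 4.70 × 8.85×10⁻¹² × 0.144 / 8.61×10⁻⁴ = 6.95×10⁻⁹ F.
U = ½CV² = ½ × 6.95×10⁻⁹ × (191)² = 1.27×10⁻⁴ J.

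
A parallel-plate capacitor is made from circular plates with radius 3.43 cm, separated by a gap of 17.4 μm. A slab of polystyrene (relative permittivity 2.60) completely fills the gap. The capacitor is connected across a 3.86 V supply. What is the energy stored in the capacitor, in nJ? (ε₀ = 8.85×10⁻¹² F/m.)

U ≈ 36.4 nJ

A = π(3.43 cm)² = 3.70×10⁻³ m².
C = κε₀A/d = 2.60 × 8.85×10⁻¹² × 3.70×10⁻³ / 1.74×10⁻⁵ = 4.89×10⁻⁹ F.
U = ½CV² = ½ × 4.89×10⁻⁹ × (3.86)² = 3.64×10⁻⁸ J.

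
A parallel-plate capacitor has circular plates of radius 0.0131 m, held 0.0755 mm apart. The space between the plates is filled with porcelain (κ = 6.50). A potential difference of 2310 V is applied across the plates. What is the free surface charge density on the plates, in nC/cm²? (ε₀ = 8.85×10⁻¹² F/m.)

A = π(0.0131 m)² = 5.39×10⁻⁴ m².
C = κε₀A/d = 6.50 × 8.85×10⁻¹² × 5.39×10⁻⁴ / 7.55×10⁻⁵ = 4.11×10⁻¹⁰ F.
σ = Q/A = CV/A = 4.11×10⁻¹⁰ × 2310 / 5.39×10⁻⁴ = 1.76×10⁻³ C/m².

σ ≈ 176 nC/cm²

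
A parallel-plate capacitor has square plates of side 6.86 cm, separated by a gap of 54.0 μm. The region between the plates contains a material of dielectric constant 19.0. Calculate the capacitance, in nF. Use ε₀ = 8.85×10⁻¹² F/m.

C ≈ 14.7 nF

A = (6.86 cm)² = 4.71×10⁻³ m².
C = κε₀A/d = 19.0 × 8.85×10⁻¹² × 4.71×10⁻³ / 5.40×10⁻⁵ = 1.47×10⁻⁸ F.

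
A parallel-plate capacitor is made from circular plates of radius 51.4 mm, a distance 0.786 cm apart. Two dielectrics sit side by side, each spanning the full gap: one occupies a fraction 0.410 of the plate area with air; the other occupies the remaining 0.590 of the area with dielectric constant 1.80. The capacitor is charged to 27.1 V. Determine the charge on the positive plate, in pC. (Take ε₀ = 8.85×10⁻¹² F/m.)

373 pC

A = π(51.4 mm)² = 8.30×10⁻³ m².
Side-by-side slabs ⇒ two capacitors in parallel, each spanning the full gap.
C₁ = κ₁ε₀A₁/d = 1.00 × 8.85×10⁻¹² × 3.40×10⁻³ / 7.86×10⁻³ = 3.83×10⁻¹² F.
C₂ = κ₂ε₀A₂/d = 1.80 × 8.85×10⁻¹² × 4.90×10⁻³ / 7.86×10⁻³ = 9.92×10⁻¹² F.
C = C₁ + C₂ = 1.38×10⁻¹¹ F.
Q = CV = 1.38×10⁻¹¹ × 27.1 = 3.73×10⁻¹⁰ C.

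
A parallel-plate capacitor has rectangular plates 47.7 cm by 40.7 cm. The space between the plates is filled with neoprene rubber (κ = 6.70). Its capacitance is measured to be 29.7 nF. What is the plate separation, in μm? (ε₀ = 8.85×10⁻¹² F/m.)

A = 47.7 × 40.7 cm² = 0.194 m².
d = κε₀A/C = 6.70 × 8.85×10⁻¹² × 0.194 / 2.97×10⁻⁸ = 3.88×10⁻⁴ m.

d ≈ 388 μm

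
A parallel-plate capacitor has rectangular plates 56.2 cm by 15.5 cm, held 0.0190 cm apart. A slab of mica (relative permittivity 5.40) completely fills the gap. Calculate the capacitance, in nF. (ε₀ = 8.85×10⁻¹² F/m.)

A = 56.2 × 15.5 cm² = 8.71×10⁻² m².
C = κε₀A/d = 5.40 × 8.85×10⁻¹² × 8.71×10⁻² / 1.90×10⁻⁴ = 2.19×10⁻⁸ F.

21.9 nF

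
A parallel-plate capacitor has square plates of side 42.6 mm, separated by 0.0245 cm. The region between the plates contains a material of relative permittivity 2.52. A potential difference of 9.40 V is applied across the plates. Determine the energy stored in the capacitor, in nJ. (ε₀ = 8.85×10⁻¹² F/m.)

A = (42.6 mm)² = 1.81×10⁻³ m².
C = κε₀A/d = 2.52 × 8.85×10⁻¹² × 1.81×10⁻³ / 2.45×10⁻⁴ = 1.65×10⁻¹⁰ F.
U = ½CV² = ½ × 1.65×10⁻¹⁰ × (9.40)² = 7.30×10⁻⁹ J.

U ≈ 7.30 nJ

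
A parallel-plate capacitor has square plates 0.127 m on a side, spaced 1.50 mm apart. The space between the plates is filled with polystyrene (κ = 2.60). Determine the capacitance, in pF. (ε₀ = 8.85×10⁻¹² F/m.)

C ≈ 247 pF

A = (0.127 m)² = 1.61×10⁻² m².
C = κε₀A/d = 2.60 × 8.85×10⁻¹² × 1.61×10⁻² / 1.50×10⁻³ = 2.47×10⁻¹⁰ F.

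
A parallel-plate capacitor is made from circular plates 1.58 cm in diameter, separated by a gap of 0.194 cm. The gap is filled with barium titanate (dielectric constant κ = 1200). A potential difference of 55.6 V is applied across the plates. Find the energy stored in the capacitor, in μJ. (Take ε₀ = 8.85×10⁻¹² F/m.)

U ≈ 1.66 μJ

A = π(1.58/2 cm)² = 1.96×10⁻⁴ m².
C = κε₀A/d = 1200 × 8.85×10⁻¹² × 1.96×10⁻⁴ / 1.94×10⁻³ = 1.07×10⁻⁹ F.
U = ½CV² = ½ × 1.07×10⁻⁹ × (55.6)² = 1.66×10⁻⁶ J.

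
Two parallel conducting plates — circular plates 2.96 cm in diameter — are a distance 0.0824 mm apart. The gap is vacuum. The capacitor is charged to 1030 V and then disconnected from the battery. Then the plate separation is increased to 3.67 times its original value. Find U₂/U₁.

Isolated ⇒ Q is held fixed.
C₂ = 0.272 C₁ and U = Q²/(2C), so U₂/U₁ = C₁/C₂ = 3.67.

U₂/U₁ ≈ 3.67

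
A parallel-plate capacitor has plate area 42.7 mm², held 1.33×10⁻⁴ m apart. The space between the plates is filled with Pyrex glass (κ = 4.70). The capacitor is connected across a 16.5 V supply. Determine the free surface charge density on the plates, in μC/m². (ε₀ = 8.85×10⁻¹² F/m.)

A = 42.7 mm² = 4.27×10⁻⁵ m².
C = κε₀A/d = 4.70 × 8.85×10⁻¹² × 4.27×10⁻⁵ / 1.33×10⁻⁴ = 1.34×10⁻¹¹ F.
σ = Q/A = CV/A = 1.34×10⁻¹¹ × 16.5 / 4.27×10⁻⁵ = 5.16×10⁻⁶ C/m².

σ ≈ 5.16 μC/m²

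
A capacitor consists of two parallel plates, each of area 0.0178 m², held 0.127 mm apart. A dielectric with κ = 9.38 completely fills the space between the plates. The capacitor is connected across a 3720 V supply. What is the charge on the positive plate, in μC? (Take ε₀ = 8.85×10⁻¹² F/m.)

C = κε₀A/d = 9.38 × 8.85×10⁻¹² × 1.78×10⁻² / 1.27×10⁻⁴ = 1.16×10⁻⁸ F.
Q = CV = 1.16×10⁻⁸ × 3720 = 4.33×10⁻⁵ C.

Q ≈ 43.3 μC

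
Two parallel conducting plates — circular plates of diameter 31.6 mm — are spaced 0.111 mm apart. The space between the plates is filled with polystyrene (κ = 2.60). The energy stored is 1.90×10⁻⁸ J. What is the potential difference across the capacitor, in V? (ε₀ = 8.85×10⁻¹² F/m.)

V ≈ 15.3 V

A = π(31.6/2 mm)² = 7.84×10⁻⁴ m².
C = κε₀A/d = 2.60 × 8.85×10⁻¹² × 7.84×10⁻⁴ / 1.11×10⁻⁴ = 1.63×10⁻¹⁰ F.
V = √(2U/C) = √(2 × 1.90×10⁻⁸ / 1.63×10⁻¹⁰) = 15.3 V.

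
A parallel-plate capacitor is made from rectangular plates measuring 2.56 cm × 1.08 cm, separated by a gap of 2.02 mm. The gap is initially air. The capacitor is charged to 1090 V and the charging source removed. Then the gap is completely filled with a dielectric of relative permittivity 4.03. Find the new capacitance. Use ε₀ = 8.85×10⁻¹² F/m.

A = 2.56 × 1.08 cm² = 2.76×10⁻⁴ m².
Initially C₁ = ε₀A/d = 8.85×10⁻¹² × 2.76×10⁻⁴ / 2.02×10⁻³ = 1.21×10⁻¹² F.
C = κε₀A/d scales with κ, so C₂/C₁ = κ = 4.03.
C₂ = 4.03 × 1.21×10⁻¹² = 4.88×10⁻¹² F.

4.88 pF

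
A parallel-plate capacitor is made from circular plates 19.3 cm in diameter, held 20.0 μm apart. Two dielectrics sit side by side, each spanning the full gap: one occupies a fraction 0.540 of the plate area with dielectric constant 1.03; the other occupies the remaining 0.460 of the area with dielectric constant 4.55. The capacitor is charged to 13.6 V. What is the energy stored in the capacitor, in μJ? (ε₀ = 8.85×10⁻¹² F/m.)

3.17 μJ

A = π(19.3/2 cm)² = 2.93×10⁻² m².
Side-by-side slabs ⇒ two capacitors in parallel, each spanning the full gap.
C₁ = κ₁ε₀A₁/d = 1.03 × 8.85×10⁻¹² × 1.58×10⁻² / 2.00×10⁻⁵ = 7.20×10⁻⁹ F.
C₂ = κ₂ε₀A₂/d = 4.55 × 8.85×10⁻¹² × 1.35×10⁻² / 2.00×10⁻⁵ = 2.71×10⁻⁸ F.
C = C₁ + C₂ = 3.43×10⁻⁸ F.
U = ½CV² = ½ × 3.43×10⁻⁸ × (13.6)² = 3.17×10⁻⁶ J.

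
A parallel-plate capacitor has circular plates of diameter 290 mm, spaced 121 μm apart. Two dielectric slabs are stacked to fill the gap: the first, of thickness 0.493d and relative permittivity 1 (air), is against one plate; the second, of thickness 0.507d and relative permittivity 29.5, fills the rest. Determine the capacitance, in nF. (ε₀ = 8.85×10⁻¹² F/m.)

A = π(290/2 mm)² = 6.61×10⁻² m².
Stacked slabs ⇒ two capacitors in series, each with the full plate area.
C₁ = κ₁ε₀A/d₁ = 1.00 × 8.85×10⁻¹² × 6.61×10⁻² / 5.97×10⁻⁵ = 9.80×10⁻⁹ F.
C₂ = κ₂ε₀A/d₂ = 29.5 × 8.85×10⁻¹² × 6.61×10⁻² / 6.13×10⁻⁵ = 2.81×10⁻⁷ F.
C = (1/C₁ + 1/C₂)⁻¹ = 9.47×10⁻⁹ F.

C ≈ 9.47 nF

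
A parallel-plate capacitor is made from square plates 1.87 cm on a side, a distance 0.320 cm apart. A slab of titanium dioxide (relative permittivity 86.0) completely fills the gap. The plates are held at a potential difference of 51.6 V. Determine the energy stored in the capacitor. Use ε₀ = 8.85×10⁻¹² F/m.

U ≈ 111 nJ

A = (1.87 cm)² = 3.50×10⁻⁴ m².
C = κε₀A/d = 86.0 × 8.85×10⁻¹² × 3.50×10⁻⁴ / 3.20×10⁻³ = 8.32×10⁻¹¹ F.
U = ½CV² = ½ × 8.32×10⁻¹¹ × (51.6)² = 1.11×10⁻⁷ J.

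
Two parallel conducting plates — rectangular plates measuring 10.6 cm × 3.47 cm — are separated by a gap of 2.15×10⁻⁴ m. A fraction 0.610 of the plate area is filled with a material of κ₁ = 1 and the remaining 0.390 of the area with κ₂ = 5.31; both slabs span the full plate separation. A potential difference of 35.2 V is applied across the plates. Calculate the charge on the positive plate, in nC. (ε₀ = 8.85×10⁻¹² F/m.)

Q ≈ 14.3 nC

A = 10.6 × 3.47 cm² = 3.68×10⁻³ m².
Side-by-side slabs ⇒ two capacitors in parallel, each spanning the full gap.
C₁ = κ₁ε₀A₁/d = 1.00 × 8.85×10⁻¹² × 2.24×10⁻³ / 2.15×10⁻⁴ = 9.24×10⁻¹¹ F.
C₂ = κ₂ε₀A₂/d = 5.31 × 8.85×10⁻¹² × 1.43×10⁻³ / 2.15×10⁻⁴ = 3.14×10⁻¹⁰ F.
C = C₁ + C₂ = 4.06×10⁻¹⁰ F.
Q = CV = 4.06×10⁻¹⁰ × 35.2 = 1.43×10⁻⁸ C.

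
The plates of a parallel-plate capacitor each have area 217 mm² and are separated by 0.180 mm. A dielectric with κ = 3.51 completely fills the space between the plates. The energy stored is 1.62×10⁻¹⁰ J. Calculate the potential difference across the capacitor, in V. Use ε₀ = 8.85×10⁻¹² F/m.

2.94 V

A = 217 mm² = 2.17×10⁻⁴ m².
C = κε₀A/d = 3.51 × 8.85×10⁻¹² × 2.17×10⁻⁴ / 1.80×10⁻⁴ = 3.74×10⁻¹¹ F.
V = √(2U/C) = √(2 × 1.62×10⁻¹⁰ / 3.74×10⁻¹¹) = 2.94 V.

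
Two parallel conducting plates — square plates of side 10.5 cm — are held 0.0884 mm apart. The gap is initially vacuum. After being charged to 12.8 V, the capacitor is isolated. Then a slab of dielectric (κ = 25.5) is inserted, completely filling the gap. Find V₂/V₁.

Isolated ⇒ Q is held fixed.
C₂ = 25.5 C₁ and V = Q/C, so V₂/V₁ = C₁/C₂ = 0.0392.

0.0392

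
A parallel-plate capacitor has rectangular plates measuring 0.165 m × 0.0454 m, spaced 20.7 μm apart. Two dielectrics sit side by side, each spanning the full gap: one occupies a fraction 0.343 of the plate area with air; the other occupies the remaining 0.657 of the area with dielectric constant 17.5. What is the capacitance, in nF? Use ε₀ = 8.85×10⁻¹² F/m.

A = 0.165 × 0.0454 m² = 7.49×10⁻³ m².
Side-by-side slabs ⇒ two capacitors in parallel, each spanning the full gap.
C₁ = κ₁ε₀A₁/d = 1.00 × 8.85×10⁻¹² × 2.57×10⁻³ / 2.07×10⁻⁵ = 1.10×10⁻⁹ F.
C₂ = κ₂ε₀A₂/d = 17.5 × 8.85×10⁻¹² × 4.92×10⁻³ / 2.07×10⁻⁵ = 3.68×10⁻⁸ F.
C = C₁ + C₂ = 3.79×10⁻⁸ F.

37.9 nF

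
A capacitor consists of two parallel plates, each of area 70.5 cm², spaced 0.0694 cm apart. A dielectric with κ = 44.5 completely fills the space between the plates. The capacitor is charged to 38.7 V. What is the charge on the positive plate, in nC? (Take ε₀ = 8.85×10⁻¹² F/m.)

A = 70.5 cm² = 7.05×10⁻³ m².
C = κε₀A/d = 44.5 × 8.85×10⁻¹² × 7.05×10⁻³ / 6.94×10⁻⁴ = 4.00×10⁻⁹ F.
Q = CV = 4.00×10⁻⁹ × 38.7 = 1.55×10⁻⁷ C.

155 nC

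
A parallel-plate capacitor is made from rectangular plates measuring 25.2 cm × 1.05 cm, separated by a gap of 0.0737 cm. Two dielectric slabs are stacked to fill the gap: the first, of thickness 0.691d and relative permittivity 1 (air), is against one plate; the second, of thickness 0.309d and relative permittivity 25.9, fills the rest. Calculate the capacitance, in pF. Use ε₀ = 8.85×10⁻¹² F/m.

C ≈ 45.2 pF

A = 25.2 × 1.05 cm² = 2.65×10⁻³ m².
Stacked slabs ⇒ two capacitors in series, each with the full plate area.
C₁ = κ₁ε₀A/d₁ = 1.00 × 8.85×10⁻¹² × 2.65×10⁻³ / 5.09×10⁻⁴ = 4.60×10⁻¹¹ F.
C₂ = κ₂ε₀A/d₂ = 25.9 × 8.85×10⁻¹² × 2.65×10⁻³ / 2.28×10⁻⁴ = 2.66×10⁻⁹ F.
C = (1/C₁ + 1/C₂)⁻¹ = 4.52×10⁻¹¹ F.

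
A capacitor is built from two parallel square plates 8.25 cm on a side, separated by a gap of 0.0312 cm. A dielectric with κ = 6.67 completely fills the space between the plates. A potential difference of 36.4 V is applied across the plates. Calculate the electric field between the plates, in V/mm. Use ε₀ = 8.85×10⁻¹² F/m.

117 V/mm

E = V/d = 36.4 / 3.12×10⁻⁴ = 1.17×10⁵ V/m.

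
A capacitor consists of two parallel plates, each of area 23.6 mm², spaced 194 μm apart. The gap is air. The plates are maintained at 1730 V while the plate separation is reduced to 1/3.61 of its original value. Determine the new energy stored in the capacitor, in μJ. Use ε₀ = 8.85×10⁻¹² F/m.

A = 23.6 mm² = 2.36×10⁻⁵ m².
Initially C₁ = ε₀A/d = 8.85×10⁻¹² × 2.36×10⁻⁵ / 1.94×10⁻⁴ = 1.08×10⁻¹² F.
U₁ = 1.61×10⁻⁶ J.
Battery connected ⇒ V is held fixed. C₂ = 3.61 C₁ and U = ½CV², so U₂/U₁ = C₂/C₁ = 3.61.
U₂ = 3.61 × 1.61×10⁻⁶ = 5.82×10⁻⁶ J.

U ≈ 5.82 μJ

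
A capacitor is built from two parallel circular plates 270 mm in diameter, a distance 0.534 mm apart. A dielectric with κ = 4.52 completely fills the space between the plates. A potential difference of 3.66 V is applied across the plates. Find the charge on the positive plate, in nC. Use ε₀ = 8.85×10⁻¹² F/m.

A = π(270/2 mm)² = 5.73×10⁻² m².
C = κε₀A/d = 4.52 × 8.85×10⁻¹² × 5.73×10⁻² / 5.34×10⁻⁴ = 4.29×10⁻⁹ F.
Q = CV = 4.29×10⁻⁹ × 3.66 = 1.57×10⁻⁸ C.

Q ≈ 15.7 nC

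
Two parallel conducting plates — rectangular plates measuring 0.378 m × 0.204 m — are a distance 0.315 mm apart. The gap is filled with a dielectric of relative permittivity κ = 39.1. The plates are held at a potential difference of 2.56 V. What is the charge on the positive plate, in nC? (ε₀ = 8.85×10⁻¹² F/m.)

A = 0.378 × 0.204 m² = 7.71×10⁻² m².
C = κε₀A/d = 39.1 × 8.85×10⁻¹² × 7.71×10⁻² / 3.15×10⁻⁴ = 8.47×10⁻⁸ F.
Q = CV = 8.47×10⁻⁸ × 2.56 = 2.17×10⁻⁷ C.

Q ≈ 217 nC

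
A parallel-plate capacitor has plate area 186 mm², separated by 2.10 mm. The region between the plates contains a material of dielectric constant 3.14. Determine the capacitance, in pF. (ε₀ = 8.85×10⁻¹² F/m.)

2.46 pF

A = 186 mm² = 1.86×10⁻⁴ m².
C = κε₀A/d = 3.14 × 8.85×10⁻¹² × 1.86×10⁻⁴ / 2.10×10⁻³ = 2.46×10⁻¹² F.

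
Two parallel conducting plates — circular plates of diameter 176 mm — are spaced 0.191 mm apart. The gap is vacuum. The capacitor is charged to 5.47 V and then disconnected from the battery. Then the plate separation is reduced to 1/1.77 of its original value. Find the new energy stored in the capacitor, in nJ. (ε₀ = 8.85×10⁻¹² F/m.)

9.53 nJ

A = π(176/2 mm)² = 2.43×10⁻² m².
Initially C₁ = ε₀A/d = 8.85×10⁻¹² × 2.43×10⁻² / 1.91×10⁻⁴ = 1.13×10⁻⁹ F.
U₁ = 1.69×10⁻⁸ J.
Isolated ⇒ Q is held fixed. C₂ = 1.77 C₁ and U = Q²/(2C), so U₂/U₁ = C₁/C₂ = 0.565.
U₂ = 0.565 × 1.69×10⁻⁸ = 9.53×10⁻⁹ J.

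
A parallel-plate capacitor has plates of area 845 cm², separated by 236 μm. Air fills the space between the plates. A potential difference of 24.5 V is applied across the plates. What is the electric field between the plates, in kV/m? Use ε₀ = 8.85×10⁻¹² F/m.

104 kV/m

E = V/d = 24.5 / 2.36×10⁻⁴ = 1.04×10⁵ V/m.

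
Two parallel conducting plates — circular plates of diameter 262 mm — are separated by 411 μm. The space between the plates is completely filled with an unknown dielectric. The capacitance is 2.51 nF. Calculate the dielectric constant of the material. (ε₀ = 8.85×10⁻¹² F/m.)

A = π(262/2 mm)² = 5.39×10⁻² m².
κ = Cd/(ε₀A) = 2.51×10⁻⁹ × 4.11×10⁻⁴ / (8.85×10⁻¹² × 5.39×10⁻²) = 2.16.

2.16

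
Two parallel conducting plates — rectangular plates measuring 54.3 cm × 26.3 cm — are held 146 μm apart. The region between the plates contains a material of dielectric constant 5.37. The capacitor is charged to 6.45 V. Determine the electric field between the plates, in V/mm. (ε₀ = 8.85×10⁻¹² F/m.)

E = V/d = 6.45 / 1.46×10⁻⁴ = 4.42×10⁴ V/m.

E ≈ 44.2 V/mm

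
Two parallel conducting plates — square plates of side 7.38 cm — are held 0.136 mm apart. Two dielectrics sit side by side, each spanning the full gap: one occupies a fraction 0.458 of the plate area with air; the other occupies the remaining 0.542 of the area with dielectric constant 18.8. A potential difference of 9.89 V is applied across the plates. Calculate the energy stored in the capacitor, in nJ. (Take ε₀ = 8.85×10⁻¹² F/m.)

A = (7.38 cm)² = 5.45×10⁻³ m².
Side-by-side slabs ⇒ two capacitors in parallel, each spanning the full gap.
C₁ = κ₁ε₀A₁/d = 1.00 × 8.85×10⁻¹² × 2.49×10⁻³ / 1.36×10⁻⁴ = 1.62×10⁻¹⁰ F.
C₂ = κ₂ε₀A₂/d = 18.8 × 8.85×10⁻¹² × 2.95×10⁻³ / 1.36×10⁻⁴ = 3.61×10⁻⁹ F.
C = C₁ + C₂ = 3.77×10⁻⁹ F.
U = ½CV² = ½ × 3.77×10⁻⁹ × (9.89)² = 1.85×10⁻⁷ J.

U ≈ 185 nJ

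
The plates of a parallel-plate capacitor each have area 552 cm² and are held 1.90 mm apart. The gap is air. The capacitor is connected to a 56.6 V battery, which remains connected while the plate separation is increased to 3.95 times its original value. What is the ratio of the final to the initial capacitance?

0.253

C = ε₀A/d scales as 1/d, so C₂/C₁ = d₁/d₂ = 1/3.95 = 0.253.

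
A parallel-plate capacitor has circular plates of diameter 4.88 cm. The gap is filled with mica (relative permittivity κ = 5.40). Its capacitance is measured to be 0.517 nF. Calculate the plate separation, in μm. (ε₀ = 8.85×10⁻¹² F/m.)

A = π(4.88/2 cm)² = 1.87×10⁻³ m².
d = κε₀A/C = 5.40 × 8.85×10⁻¹² × 1.87×10⁻³ / 5.17×10⁻¹⁰ = 1.73×10⁻⁴ m.

d ≈ 173 μm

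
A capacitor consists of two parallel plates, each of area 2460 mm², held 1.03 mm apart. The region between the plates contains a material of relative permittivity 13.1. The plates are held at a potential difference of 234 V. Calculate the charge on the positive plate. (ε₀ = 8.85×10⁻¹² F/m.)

A = 2460 mm² = 2.46×10⁻³ m².
C = κε₀A/d = 13.1 × 8.85×10⁻¹² × 2.46×10⁻³ / 1.03×10⁻³ = 2.77×10⁻¹⁰ F.
Q = CV = 2.77×10⁻¹⁰ × 234 = 6.48×10⁻⁸ C.

Q ≈ 64.8 nC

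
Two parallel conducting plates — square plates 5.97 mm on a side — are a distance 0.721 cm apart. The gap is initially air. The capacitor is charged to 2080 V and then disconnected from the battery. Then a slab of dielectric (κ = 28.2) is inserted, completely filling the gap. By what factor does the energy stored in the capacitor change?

U₂/U₁ ≈ 0.0355

Isolated ⇒ Q is held fixed.
C₂ = 28.2 C₁ and U = Q²/(2C), so U₂/U₁ = C₁/C₂ = 0.0355.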